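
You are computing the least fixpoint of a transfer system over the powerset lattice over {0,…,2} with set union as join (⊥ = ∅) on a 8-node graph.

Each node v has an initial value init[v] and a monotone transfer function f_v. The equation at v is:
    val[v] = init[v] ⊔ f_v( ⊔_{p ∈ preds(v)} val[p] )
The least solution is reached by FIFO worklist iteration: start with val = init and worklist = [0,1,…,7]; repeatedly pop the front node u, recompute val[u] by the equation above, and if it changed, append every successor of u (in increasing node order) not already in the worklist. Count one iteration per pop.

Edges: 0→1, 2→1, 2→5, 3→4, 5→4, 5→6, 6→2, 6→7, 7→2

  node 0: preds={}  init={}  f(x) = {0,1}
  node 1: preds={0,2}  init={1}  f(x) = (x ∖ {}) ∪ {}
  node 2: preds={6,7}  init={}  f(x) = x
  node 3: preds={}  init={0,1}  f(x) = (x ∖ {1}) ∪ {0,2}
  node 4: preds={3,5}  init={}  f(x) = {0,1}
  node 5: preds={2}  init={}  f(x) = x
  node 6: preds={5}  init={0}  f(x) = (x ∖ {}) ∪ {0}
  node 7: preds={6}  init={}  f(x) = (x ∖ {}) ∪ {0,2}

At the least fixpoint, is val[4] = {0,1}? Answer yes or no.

Trace (17 dequeues):
  [1] u=0 | in {} | out {0,1} | prev {} | push {}
  [2] u=1 | in {0,1} | out {0,1} | prev {1} | push {}
  [3] u=2 | in {0} | out {0} | prev {} | push {1}
  [4] u=3 | in {} | out {0,1,2} | prev {0,1} | push {}
  [5] u=4 | in {0,1,2} | out {0,1} | prev {} | push {}
  [6] u=5 | in {0} | out {0} | prev {} | push {4}
  [7] u=6 | in {0} | out {0} | ==
  [8] u=7 | in {0} | out {0,2} | prev {} | push {2}
  [9] u=1 | in {0,1} | out {0,1} | ==
  [10] u=4 | in {0,1,2} | out {0,1} | ==
  [11] u=2 | in {0,2} | out {0,2} | prev {0} | push {1,5}
  [12] u=1 | in {0,1,2} | out {0,1,2} | prev {0,1} | push {}
  [13] u=5 | in {0,2} | out {0,2} | prev {0} | push {4,6}
  [14] u=4 | in {0,1,2} | out {0,1} | ==
  [15] u=6 | in {0,2} | out {0,2} | prev {0} | push {2,7}
  [16] u=2 | in {0,2} | out {0,2} | ==
  [17] u=7 | in {0,2} | out {0,2} | ==

Converged values:
  [0] {0,1}
  [1] {0,1,2}
  [2] {0,2}
  [3] {0,1,2}
  [4] {0,1}
  [5] {0,2}
  [6] {0,2}
  [7] {0,2}

yes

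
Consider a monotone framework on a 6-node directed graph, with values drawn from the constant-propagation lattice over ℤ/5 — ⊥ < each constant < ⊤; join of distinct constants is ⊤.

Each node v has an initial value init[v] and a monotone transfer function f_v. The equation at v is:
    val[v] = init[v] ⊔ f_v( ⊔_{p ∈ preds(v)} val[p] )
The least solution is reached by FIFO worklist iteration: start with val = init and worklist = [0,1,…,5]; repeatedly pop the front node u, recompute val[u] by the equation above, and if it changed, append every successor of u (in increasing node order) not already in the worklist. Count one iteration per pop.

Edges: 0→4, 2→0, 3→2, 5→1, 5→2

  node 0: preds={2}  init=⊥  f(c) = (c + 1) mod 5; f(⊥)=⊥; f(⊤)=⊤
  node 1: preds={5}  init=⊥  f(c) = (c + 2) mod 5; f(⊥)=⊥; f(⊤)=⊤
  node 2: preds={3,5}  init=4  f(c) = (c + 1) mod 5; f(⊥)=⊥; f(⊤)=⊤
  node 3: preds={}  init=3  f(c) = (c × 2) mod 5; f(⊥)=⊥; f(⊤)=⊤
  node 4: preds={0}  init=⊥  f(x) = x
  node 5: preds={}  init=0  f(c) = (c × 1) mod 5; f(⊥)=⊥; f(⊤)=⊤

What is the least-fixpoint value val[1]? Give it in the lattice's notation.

2

Worklist (8 pops):
  #1 pop 0: in=4 → 0 (was ⊥); enqueue []
  #2 pop 1: in=0 → 2 (was ⊥); enqueue []
  #3 pop 2: in=⊤ → ⊤ (was 4); enqueue [0]
  #4 pop 3: in=⊥ → 3 (no change)
  #5 pop 4: in=0 → 0 (was ⊥); enqueue []
  #6 pop 5: in=⊥ → 0 (no change)
  #7 pop 0: in=⊤ → ⊤ (was 0); enqueue [4]
  #8 pop 4: in=⊤ → ⊤ (was 0); enqueue []

Fixpoint:
  val[0] = ⊤
  val[1] = 2
  val[2] = ⊤
  val[3] = 3
  val[4] = ⊤
  val[5] = 0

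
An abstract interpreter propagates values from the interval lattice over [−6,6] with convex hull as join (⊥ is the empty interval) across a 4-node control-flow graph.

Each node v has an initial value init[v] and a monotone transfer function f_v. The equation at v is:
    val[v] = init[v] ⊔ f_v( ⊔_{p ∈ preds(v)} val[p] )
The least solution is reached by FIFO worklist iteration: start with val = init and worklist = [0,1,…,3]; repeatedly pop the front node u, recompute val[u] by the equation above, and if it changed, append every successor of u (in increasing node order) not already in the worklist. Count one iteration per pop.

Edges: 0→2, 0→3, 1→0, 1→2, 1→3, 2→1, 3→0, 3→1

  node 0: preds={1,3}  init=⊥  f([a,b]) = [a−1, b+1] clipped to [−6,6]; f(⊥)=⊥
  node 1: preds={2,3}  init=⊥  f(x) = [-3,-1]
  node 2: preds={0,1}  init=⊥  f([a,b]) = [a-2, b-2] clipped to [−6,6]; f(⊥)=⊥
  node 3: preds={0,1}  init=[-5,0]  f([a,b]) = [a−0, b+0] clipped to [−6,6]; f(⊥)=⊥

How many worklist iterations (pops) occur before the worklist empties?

Trace (26 dequeues):
  [1] u=0 | in [-5,0] | out [-6,1] | prev ⊥ | push {}
  [2] u=1 | in [-5,0] | out [-3,-1] | prev ⊥ | push {0}
  [3] u=2 | in [-6,1] | out [-6,-1] | prev ⊥ | push {1}
  [4] u=3 | in [-6,1] | out [-6,1] | prev [-5,0] | push {}
  [5] u=0 | in [-6,1] | out [-6,2] | prev [-6,1] | push {2,3}
  [6] u=1 | in [-6,1] | out [-3,-1] | ==
  [7] u=2 | in [-6,2] | out [-6,0] | prev [-6,-1] | push {1}
  [8] u=3 | in [-6,2] | out [-6,2] | prev [-6,1] | push {0}
  [9] u=1 | in [-6,2] | out [-3,-1] | ==
  [10] u=0 | in [-6,2] | out [-6,3] | prev [-6,2] | push {2,3}
  [11] u=2 | in [-6,3] | out [-6,1] | prev [-6,0] | push {1}
  [12] u=3 | in [-6,3] | out [-6,3] | prev [-6,2] | push {0}
  [13] u=1 | in [-6,3] | out [-3,-1] | ==
  [14] u=0 | in [-6,3] | out [-6,4] | prev [-6,3] | push {2,3}
  [15] u=2 | in [-6,4] | out [-6,2] | prev [-6,1] | push {1}
  [16] u=3 | in [-6,4] | out [-6,4] | prev [-6,3] | push {0}
  [17] u=1 | in [-6,4] | out [-3,-1] | ==
  [18] u=0 | in [-6,4] | out [-6,5] | prev [-6,4] | push {2,3}
  [19] u=2 | in [-6,5] | out [-6,3] | prev [-6,2] | push {1}
  [20] u=3 | in [-6,5] | out [-6,5] | prev [-6,4] | push {0}
  [21] u=1 | in [-6,5] | out [-3,-1] | ==
  [22] u=0 | in [-6,5] | out [-6,6] | prev [-6,5] | push {2,3}
  [23] u=2 | in [-6,6] | out [-6,4] | prev [-6,3] | push {1}
  [24] u=3 | in [-6,6] | out [-6,6] | prev [-6,5] | push {0}
  [25] u=1 | in [-6,6] | out [-3,-1] | ==
  [26] u=0 | in [-6,6] | out [-6,6] | ==

Converged values:
  [0] [-6,6]
  [1] [-3,-1]
  [2] [-6,4]
  [3] [-6,6]

26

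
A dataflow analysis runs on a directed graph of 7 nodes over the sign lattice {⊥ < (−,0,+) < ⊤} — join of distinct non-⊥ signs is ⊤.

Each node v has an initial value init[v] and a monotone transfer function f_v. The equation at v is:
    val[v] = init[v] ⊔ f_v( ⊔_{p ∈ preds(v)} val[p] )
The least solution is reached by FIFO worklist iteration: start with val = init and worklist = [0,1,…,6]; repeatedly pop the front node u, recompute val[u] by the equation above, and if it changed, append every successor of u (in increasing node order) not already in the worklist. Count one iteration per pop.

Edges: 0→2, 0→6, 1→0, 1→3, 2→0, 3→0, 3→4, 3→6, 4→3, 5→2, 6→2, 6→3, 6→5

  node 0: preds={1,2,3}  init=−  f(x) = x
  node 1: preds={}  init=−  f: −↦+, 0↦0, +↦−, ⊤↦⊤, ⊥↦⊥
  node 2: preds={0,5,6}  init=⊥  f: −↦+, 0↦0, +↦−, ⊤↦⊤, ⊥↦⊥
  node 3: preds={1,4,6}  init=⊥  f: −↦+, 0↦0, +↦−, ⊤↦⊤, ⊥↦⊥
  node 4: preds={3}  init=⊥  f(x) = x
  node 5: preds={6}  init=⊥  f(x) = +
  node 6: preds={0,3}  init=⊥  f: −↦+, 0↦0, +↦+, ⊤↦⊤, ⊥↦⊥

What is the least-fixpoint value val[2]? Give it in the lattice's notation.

⊤

Trace (15 dequeues):
  [1] u=0 | in − | out − | ==
  [2] u=1 | in ⊥ | out − | ==
  [3] u=2 | in − | out + | prev ⊥ | push {0}
  [4] u=3 | in − | out + | prev ⊥ | push {}
  [5] u=4 | in + | out + | prev ⊥ | push {3}
  [6] u=5 | in ⊥ | out + | prev ⊥ | push {2}
  [7] u=6 | in ⊤ | out ⊤ | prev ⊥ | push {5}
  [8] u=0 | in ⊤ | out ⊤ | prev − | push {6}
  [9] u=3 | in ⊤ | out ⊤ | prev + | push {0,4}
  [10] u=2 | in ⊤ | out ⊤ | prev + | push {}
  [11] u=5 | in ⊤ | out + | ==
  [12] u=6 | in ⊤ | out ⊤ | ==
  [13] u=0 | in ⊤ | out ⊤ | ==
  [14] u=4 | in ⊤ | out ⊤ | prev + | push {3}
  [15] u=3 | in ⊤ | out ⊤ | ==

Converged values:
  [0] ⊤
  [1] −
  [2] ⊤
  [3] ⊤
  [4] ⊤
  [5] +
  [6] ⊤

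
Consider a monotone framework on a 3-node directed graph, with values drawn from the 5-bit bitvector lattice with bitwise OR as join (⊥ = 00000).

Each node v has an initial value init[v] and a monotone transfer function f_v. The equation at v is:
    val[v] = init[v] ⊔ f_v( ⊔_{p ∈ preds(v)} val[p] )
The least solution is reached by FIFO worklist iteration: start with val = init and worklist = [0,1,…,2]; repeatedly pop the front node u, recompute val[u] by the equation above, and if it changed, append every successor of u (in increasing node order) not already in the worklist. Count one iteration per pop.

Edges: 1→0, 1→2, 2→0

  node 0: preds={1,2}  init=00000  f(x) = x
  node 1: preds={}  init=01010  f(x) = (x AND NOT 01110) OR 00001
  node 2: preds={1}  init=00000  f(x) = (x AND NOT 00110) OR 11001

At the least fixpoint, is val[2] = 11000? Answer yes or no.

no

Iteration log — 4 steps:
  step 1. node 0  ⊔preds=01010  new=01010  old=00000  +wl: 
  step 2. node 1  ⊔preds=00000  new=01011  old=01010  +wl: 0
  step 3. node 2  ⊔preds=01011  new=11001  old=00000  +wl: 
  step 4. node 0  ⊔preds=11011  new=11011  old=01010  +wl: 

Least fixpoint reached:
  node 0: 11011
  node 1: 01011
  node 2: 11001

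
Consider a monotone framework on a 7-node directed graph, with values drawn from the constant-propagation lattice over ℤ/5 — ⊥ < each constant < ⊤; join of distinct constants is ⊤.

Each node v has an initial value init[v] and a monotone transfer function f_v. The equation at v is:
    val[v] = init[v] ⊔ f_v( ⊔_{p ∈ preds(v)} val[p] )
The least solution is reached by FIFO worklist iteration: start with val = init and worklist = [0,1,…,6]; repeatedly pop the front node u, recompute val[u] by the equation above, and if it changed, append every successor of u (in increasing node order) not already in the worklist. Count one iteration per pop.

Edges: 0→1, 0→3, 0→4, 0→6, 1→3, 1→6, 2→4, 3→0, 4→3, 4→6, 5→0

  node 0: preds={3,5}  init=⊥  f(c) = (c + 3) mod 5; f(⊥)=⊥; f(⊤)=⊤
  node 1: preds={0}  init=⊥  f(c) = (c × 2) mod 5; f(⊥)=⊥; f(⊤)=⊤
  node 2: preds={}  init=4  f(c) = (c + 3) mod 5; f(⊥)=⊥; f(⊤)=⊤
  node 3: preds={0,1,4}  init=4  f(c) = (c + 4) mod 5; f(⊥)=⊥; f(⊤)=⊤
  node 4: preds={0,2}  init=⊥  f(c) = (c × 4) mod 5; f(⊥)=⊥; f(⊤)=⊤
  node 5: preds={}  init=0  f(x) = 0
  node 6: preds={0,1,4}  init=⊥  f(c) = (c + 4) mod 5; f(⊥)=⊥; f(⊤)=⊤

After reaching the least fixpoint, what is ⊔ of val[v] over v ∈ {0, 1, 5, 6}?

⊤

Worklist (9 pops):
  #1 pop 0: in=⊤ → ⊤ (was ⊥); enqueue []
  #2 pop 1: in=⊤ → ⊤ (was ⊥); enqueue []
  #3 pop 2: in=⊥ → 4 (no change)
  #4 pop 3: in=⊤ → ⊤ (was 4); enqueue [0]
  #5 pop 4: in=⊤ → ⊤ (was ⊥); enqueue [3]
  #6 pop 5: in=⊥ → 0 (no change)
  #7 pop 6: in=⊤ → ⊤ (was ⊥); enqueue []
  #8 pop 0: in=⊤ → ⊤ (no change)
  #9 pop 3: in=⊤ → ⊤ (no change)

Fixpoint:
  val[0] = ⊤
  val[1] = ⊤
  val[2] = 4
  val[3] = ⊤
  val[4] = ⊤
  val[5] = 0
  val[6] = ⊤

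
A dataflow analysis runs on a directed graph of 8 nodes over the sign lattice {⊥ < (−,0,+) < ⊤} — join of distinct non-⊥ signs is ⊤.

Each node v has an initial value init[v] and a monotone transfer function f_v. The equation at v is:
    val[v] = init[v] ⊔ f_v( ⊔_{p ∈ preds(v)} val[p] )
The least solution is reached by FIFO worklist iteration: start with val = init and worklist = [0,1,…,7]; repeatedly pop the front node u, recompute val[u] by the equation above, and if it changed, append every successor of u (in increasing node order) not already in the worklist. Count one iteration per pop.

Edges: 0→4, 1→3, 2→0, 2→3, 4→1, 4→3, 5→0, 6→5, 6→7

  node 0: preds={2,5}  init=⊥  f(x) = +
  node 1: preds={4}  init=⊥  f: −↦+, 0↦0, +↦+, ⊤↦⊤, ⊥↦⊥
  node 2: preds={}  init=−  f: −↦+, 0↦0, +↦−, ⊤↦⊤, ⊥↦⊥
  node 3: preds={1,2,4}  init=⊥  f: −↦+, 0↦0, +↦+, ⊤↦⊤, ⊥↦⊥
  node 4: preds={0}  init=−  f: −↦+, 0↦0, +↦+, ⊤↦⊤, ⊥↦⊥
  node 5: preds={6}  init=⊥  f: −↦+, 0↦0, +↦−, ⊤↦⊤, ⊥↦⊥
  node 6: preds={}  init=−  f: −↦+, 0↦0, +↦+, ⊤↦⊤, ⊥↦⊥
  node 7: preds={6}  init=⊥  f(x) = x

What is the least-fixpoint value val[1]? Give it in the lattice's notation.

⊤

Worklist (11 pops):
  #1 pop 0: in=− → + (was ⊥); enqueue []
  #2 pop 1: in=− → + (was ⊥); enqueue []
  #3 pop 2: in=⊥ → − (no change)
  #4 pop 3: in=⊤ → ⊤ (was ⊥); enqueue []
  #5 pop 4: in=+ → ⊤ (was −); enqueue [1,3]
  #6 pop 5: in=− → + (was ⊥); enqueue [0]
  #7 pop 6: in=⊥ → − (no change)
  #8 pop 7: in=− → − (was ⊥); enqueue []
  #9 pop 1: in=⊤ → ⊤ (was +); enqueue []
  #10 pop 3: in=⊤ → ⊤ (no change)
  #11 pop 0: in=⊤ → + (no change)

Fixpoint:
  val[0] = +
  val[1] = ⊤
  val[2] = −
  val[3] = ⊤
  val[4] = ⊤
  val[5] = +
  val[6] = −
  val[7] = −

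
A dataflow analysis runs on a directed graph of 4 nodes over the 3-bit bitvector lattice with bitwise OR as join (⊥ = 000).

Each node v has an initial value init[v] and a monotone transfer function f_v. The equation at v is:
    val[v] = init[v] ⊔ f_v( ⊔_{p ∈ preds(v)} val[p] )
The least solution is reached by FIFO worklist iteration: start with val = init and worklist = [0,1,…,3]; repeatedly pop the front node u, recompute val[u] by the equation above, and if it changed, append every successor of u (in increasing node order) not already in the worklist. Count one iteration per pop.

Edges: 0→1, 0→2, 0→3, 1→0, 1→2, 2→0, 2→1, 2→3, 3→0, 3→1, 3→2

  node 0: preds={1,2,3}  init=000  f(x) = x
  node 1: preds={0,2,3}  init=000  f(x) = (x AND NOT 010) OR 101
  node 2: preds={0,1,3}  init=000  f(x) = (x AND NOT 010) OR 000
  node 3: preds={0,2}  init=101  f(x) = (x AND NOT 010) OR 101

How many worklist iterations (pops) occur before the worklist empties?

6

Iteration log — 6 steps:
  step 1. node 0  ⊔preds=101  new=101  old=000  +wl: 
  step 2. node 1  ⊔preds=101  new=101  old=000  +wl: 0
  step 3. node 2  ⊔preds=101  new=101  old=000  +wl: 1
  step 4. node 3  ⊔preds=101  new=101  stable
  step 5. node 0  ⊔preds=101  new=101  stable
  step 6. node 1  ⊔preds=101  new=101  stable

Least fixpoint reached:
  node 0: 101
  node 1: 101
  node 2: 101
  node 3: 101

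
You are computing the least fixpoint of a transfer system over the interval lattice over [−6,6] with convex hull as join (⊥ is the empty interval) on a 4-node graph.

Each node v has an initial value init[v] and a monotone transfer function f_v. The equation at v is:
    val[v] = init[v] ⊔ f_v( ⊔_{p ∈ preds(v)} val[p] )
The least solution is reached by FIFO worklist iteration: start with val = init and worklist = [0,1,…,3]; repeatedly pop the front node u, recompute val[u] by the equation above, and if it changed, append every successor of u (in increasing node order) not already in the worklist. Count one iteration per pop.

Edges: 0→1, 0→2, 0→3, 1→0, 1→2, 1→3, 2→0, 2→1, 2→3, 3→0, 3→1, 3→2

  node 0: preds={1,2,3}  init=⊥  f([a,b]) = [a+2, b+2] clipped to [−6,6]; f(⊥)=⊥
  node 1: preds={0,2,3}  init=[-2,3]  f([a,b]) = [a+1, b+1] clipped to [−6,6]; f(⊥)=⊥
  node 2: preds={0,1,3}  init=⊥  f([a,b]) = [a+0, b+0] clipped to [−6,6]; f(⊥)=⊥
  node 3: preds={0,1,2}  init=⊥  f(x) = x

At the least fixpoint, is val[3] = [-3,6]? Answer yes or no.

Trace (8 dequeues):
  [1] u=0 | in [-2,3] | out [0,5] | prev ⊥ | push {}
  [2] u=1 | in [0,5] | out [-2,6] | prev [-2,3] | push {0}
  [3] u=2 | in [-2,6] | out [-2,6] | prev ⊥ | push {1}
  [4] u=3 | in [-2,6] | out [-2,6] | prev ⊥ | push {2}
  [5] u=0 | in [-2,6] | out [0,6] | prev [0,5] | push {3}
  [6] u=1 | in [-2,6] | out [-2,6] | ==
  [7] u=2 | in [-2,6] | out [-2,6] | ==
  [8] u=3 | in [-2,6] | out [-2,6] | ==

Converged values:
  [0] [0,6]
  [1] [-2,6]
  [2] [-2,6]
  [3] [-2,6]

no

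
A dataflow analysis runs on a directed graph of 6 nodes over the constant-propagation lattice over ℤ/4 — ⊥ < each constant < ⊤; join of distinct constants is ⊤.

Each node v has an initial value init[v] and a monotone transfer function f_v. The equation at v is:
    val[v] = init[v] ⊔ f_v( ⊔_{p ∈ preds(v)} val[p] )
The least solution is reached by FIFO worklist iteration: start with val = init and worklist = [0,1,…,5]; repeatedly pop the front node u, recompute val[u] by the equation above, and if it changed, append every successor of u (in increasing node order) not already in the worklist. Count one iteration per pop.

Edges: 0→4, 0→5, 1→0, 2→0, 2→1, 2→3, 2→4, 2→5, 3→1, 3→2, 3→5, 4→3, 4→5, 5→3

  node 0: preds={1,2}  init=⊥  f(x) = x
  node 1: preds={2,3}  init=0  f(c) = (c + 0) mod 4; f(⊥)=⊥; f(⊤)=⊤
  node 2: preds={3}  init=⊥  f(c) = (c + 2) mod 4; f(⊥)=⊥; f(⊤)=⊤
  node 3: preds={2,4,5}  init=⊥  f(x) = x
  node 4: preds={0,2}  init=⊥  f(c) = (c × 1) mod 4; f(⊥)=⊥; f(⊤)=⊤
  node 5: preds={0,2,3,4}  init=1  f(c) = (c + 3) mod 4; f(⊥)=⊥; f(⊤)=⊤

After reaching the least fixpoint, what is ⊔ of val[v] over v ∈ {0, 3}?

⊤

Trace (19 dequeues):
  [1] u=0 | in 0 | out 0 | prev ⊥ | push {}
  [2] u=1 | in ⊥ | out 0 | ==
  [3] u=2 | in ⊥ | out ⊥ | ==
  [4] u=3 | in 1 | out 1 | prev ⊥ | push {1,2}
  [5] u=4 | in 0 | out 0 | prev ⊥ | push {3}
  [6] u=5 | in ⊤ | out ⊤ | prev 1 | push {}
  [7] u=1 | in 1 | out ⊤ | prev 0 | push {0}
  [8] u=2 | in 1 | out 3 | prev ⊥ | push {1,4,5}
  [9] u=3 | in ⊤ | out ⊤ | prev 1 | push {2}
  [10] u=0 | in ⊤ | out ⊤ | prev 0 | push {}
  [11] u=1 | in ⊤ | out ⊤ | ==
  [12] u=4 | in ⊤ | out ⊤ | prev 0 | push {3}
  [13] u=5 | in ⊤ | out ⊤ | ==
  [14] u=2 | in ⊤ | out ⊤ | prev 3 | push {0,1,4,5}
  [15] u=3 | in ⊤ | out ⊤ | ==
  [16] u=0 | in ⊤ | out ⊤ | ==
  [17] u=1 | in ⊤ | out ⊤ | ==
  [18] u=4 | in ⊤ | out ⊤ | ==
  [19] u=5 | in ⊤ | out ⊤ | ==

Converged values:
  [0] ⊤
  [1] ⊤
  [2] ⊤
  [3] ⊤
  [4] ⊤
  [5] ⊤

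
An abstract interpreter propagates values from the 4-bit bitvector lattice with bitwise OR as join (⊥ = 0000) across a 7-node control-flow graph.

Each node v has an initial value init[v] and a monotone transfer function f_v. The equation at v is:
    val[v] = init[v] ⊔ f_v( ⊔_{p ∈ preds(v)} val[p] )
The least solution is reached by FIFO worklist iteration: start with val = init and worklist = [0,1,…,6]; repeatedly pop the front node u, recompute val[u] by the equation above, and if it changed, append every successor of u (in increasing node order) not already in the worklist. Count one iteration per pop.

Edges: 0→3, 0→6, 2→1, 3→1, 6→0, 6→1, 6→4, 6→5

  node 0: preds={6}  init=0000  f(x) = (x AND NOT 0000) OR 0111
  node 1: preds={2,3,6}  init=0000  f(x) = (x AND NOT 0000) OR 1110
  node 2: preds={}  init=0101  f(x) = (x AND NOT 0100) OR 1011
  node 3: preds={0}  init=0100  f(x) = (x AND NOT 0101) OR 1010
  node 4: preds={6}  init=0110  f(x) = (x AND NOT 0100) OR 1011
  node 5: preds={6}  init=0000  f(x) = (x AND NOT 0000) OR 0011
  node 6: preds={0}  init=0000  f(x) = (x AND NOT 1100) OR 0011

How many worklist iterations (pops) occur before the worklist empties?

11

Worklist (11 pops):
  #1 pop 0: in=0000 → 0111 (was 0000); enqueue []
  #2 pop 1: in=0101 → 1111 (was 0000); enqueue []
  #3 pop 2: in=0000 → 1111 (was 0101); enqueue [1]
  #4 pop 3: in=0111 → 1110 (was 0100); enqueue []
  #5 pop 4: in=0000 → 1111 (was 0110); enqueue []
  #6 pop 5: in=0000 → 0011 (was 0000); enqueue []
  #7 pop 6: in=0111 → 0011 (was 0000); enqueue [0,4,5]
  #8 pop 1: in=1111 → 1111 (no change)
  #9 pop 0: in=0011 → 0111 (no change)
  #10 pop 4: in=0011 → 1111 (no change)
  #11 pop 5: in=0011 → 0011 (no change)

Fixpoint:
  val[0] = 0111
  val[1] = 1111
  val[2] = 1111
  val[3] = 1110
  val[4] = 1111
  val[5] = 0011
  val[6] = 0011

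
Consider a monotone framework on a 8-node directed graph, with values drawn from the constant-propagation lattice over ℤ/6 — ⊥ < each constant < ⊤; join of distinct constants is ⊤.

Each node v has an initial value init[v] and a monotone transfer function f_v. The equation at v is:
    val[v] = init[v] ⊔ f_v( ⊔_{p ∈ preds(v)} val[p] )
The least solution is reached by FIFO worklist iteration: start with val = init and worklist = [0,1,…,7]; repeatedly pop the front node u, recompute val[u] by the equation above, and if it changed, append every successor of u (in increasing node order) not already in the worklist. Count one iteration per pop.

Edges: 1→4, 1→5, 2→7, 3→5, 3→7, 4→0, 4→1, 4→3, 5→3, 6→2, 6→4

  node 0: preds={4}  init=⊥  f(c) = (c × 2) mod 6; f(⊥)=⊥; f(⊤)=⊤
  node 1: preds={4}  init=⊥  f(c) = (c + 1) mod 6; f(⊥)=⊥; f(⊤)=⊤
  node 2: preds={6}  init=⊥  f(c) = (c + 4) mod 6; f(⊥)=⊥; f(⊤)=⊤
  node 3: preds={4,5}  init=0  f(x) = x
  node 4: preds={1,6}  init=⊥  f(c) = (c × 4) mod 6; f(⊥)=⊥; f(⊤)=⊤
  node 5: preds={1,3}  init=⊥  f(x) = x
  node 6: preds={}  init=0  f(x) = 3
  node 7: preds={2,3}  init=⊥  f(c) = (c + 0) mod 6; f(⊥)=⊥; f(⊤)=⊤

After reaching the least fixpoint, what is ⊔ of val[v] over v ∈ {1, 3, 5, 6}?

Worklist (21 pops):
  #1 pop 0: in=⊥ → ⊥ (no change)
  #2 pop 1: in=⊥ → ⊥ (no change)
  #3 pop 2: in=0 → 4 (was ⊥); enqueue []
  #4 pop 3: in=⊥ → 0 (no change)
  #5 pop 4: in=0 → 0 (was ⊥); enqueue [0,1,3]
  #6 pop 5: in=0 → 0 (was ⊥); enqueue []
  #7 pop 6: in=⊥ → ⊤ (was 0); enqueue [2,4]
  #8 pop 7: in=⊤ → ⊤ (was ⊥); enqueue []
  #9 pop 0: in=0 → 0 (was ⊥); enqueue []
  #10 pop 1: in=0 → 1 (was ⊥); enqueue [5]
  #11 pop 3: in=0 → 0 (no change)
  #12 pop 2: in=⊤ → ⊤ (was 4); enqueue [7]
  #13 pop 4: in=⊤ → ⊤ (was 0); enqueue [0,1,3]
  #14 pop 5: in=⊤ → ⊤ (was 0); enqueue []
  #15 pop 7: in=⊤ → ⊤ (no change)
  #16 pop 0: in=⊤ → ⊤ (was 0); enqueue []
  #17 pop 1: in=⊤ → ⊤ (was 1); enqueue [4,5]
  #18 pop 3: in=⊤ → ⊤ (was 0); enqueue [7]
  #19 pop 4: in=⊤ → ⊤ (no change)
  #20 pop 5: in=⊤ → ⊤ (no change)
  #21 pop 7: in=⊤ → ⊤ (no change)

Fixpoint:
  val[0] = ⊤
  val[1] = ⊤
  val[2] = ⊤
  val[3] = ⊤
  val[4] = ⊤
  val[5] = ⊤
  val[6] = ⊤
  val[7] = ⊤

⊤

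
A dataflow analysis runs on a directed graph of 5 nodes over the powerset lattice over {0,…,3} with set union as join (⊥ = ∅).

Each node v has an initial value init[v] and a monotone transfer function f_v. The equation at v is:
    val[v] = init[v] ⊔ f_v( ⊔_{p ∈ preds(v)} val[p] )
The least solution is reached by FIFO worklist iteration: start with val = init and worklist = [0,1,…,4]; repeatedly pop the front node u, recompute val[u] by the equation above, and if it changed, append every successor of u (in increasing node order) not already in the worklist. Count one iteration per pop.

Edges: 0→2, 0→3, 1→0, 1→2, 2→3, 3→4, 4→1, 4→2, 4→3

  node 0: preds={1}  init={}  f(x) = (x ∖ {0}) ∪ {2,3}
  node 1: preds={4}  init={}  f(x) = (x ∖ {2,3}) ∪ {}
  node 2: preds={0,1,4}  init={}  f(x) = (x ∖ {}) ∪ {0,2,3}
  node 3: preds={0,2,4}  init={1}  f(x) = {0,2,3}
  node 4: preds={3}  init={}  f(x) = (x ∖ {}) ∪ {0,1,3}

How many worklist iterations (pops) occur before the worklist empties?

11

Trace (11 dequeues):
  [1] u=0 | in {} | out {2,3} | prev {} | push {}
  [2] u=1 | in {} | out {} | ==
  [3] u=2 | in {2,3} | out {0,2,3} | prev {} | push {}
  [4] u=3 | in {0,2,3} | out {0,1,2,3} | prev {1} | push {}
  [5] u=4 | in {0,1,2,3} | out {0,1,2,3} | prev {} | push {1,2,3}
  [6] u=1 | in {0,1,2,3} | out {0,1} | prev {} | push {0}
  [7] u=2 | in {0,1,2,3} | out {0,1,2,3} | prev {0,2,3} | push {}
  [8] u=3 | in {0,1,2,3} | out {0,1,2,3} | ==
  [9] u=0 | in {0,1} | out {1,2,3} | prev {2,3} | push {2,3}
  [10] u=2 | in {0,1,2,3} | out {0,1,2,3} | ==
  [11] u=3 | in {0,1,2,3} | out {0,1,2,3} | ==

Converged values:
  [0] {1,2,3}
  [1] {0,1}
  [2] {0,1,2,3}
  [3] {0,1,2,3}
  [4] {0,1,2,3}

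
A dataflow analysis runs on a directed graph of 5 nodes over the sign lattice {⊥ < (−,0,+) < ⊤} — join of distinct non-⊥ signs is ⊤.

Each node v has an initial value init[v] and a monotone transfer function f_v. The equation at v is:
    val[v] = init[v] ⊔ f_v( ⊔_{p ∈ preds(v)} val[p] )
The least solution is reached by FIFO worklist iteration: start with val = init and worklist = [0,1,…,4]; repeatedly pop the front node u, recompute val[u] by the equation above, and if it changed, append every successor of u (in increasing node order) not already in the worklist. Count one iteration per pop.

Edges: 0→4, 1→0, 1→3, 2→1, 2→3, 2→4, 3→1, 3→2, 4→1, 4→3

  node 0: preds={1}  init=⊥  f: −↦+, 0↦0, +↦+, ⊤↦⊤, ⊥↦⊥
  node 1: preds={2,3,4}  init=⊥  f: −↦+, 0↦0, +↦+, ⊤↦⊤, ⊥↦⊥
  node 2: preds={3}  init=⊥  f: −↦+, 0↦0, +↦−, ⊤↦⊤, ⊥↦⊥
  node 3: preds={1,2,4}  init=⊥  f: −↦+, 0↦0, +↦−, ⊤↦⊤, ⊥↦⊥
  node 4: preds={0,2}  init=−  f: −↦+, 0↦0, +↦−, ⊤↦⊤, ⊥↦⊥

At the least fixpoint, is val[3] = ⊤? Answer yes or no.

Worklist (13 pops):
  #1 pop 0: in=⊥ → ⊥ (no change)
  #2 pop 1: in=− → + (was ⊥); enqueue [0]
  #3 pop 2: in=⊥ → ⊥ (no change)
  #4 pop 3: in=⊤ → ⊤ (was ⊥); enqueue [1,2]
  #5 pop 4: in=⊥ → − (no change)
  #6 pop 0: in=+ → + (was ⊥); enqueue [4]
  #7 pop 1: in=⊤ → ⊤ (was +); enqueue [0,3]
  #8 pop 2: in=⊤ → ⊤ (was ⊥); enqueue [1]
  #9 pop 4: in=⊤ → ⊤ (was −); enqueue []
  #10 pop 0: in=⊤ → ⊤ (was +); enqueue [4]
  #11 pop 3: in=⊤ → ⊤ (no change)
  #12 pop 1: in=⊤ → ⊤ (no change)
  #13 pop 4: in=⊤ → ⊤ (no change)

Fixpoint:
  val[0] = ⊤
  val[1] = ⊤
  val[2] = ⊤
  val[3] = ⊤
  val[4] = ⊤

yes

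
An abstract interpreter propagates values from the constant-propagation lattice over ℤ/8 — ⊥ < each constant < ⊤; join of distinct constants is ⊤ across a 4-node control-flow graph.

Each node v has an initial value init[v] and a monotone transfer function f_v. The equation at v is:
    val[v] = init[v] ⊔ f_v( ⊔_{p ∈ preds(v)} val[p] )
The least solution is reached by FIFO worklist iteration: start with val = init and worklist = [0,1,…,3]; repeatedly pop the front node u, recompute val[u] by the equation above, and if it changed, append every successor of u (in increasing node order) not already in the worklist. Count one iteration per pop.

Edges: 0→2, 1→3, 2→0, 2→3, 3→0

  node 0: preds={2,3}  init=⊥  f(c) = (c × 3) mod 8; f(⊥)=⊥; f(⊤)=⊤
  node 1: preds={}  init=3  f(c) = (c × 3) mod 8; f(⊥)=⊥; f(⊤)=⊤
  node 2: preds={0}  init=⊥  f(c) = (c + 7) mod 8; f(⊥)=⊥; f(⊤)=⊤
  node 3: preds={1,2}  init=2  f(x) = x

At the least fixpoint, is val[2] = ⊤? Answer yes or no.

yes

Worklist (8 pops):
  #1 pop 0: in=2 → 6 (was ⊥); enqueue []
  #2 pop 1: in=⊥ → 3 (no change)
  #3 pop 2: in=6 → 5 (was ⊥); enqueue [0]
  #4 pop 3: in=⊤ → ⊤ (was 2); enqueue []
  #5 pop 0: in=⊤ → ⊤ (was 6); enqueue [2]
  #6 pop 2: in=⊤ → ⊤ (was 5); enqueue [0,3]
  #7 pop 0: in=⊤ → ⊤ (no change)
  #8 pop 3: in=⊤ → ⊤ (no change)

Fixpoint:
  val[0] = ⊤
  val[1] = 3
  val[2] = ⊤
  val[3] = ⊤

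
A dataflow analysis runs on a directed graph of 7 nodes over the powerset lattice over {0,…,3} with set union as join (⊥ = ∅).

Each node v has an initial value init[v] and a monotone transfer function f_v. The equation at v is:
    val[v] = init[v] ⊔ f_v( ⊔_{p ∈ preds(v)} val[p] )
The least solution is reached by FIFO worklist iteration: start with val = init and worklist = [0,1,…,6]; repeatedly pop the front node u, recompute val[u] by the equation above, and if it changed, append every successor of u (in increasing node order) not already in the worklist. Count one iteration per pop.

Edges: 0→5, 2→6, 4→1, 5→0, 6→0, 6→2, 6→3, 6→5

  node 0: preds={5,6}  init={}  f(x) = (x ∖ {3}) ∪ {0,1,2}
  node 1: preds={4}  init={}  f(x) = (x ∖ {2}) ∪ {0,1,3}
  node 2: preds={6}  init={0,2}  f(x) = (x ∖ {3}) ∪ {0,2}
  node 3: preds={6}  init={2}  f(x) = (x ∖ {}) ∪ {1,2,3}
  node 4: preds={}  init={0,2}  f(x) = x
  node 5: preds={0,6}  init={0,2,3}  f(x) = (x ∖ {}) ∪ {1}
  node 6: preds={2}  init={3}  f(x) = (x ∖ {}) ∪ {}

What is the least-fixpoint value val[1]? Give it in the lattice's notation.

{0,1,3}

Trace (11 dequeues):
  [1] u=0 | in {0,2,3} | out {0,1,2} | prev {} | push {}
  [2] u=1 | in {0,2} | out {0,1,3} | prev {} | push {}
  [3] u=2 | in {3} | out {0,2} | ==
  [4] u=3 | in {3} | out {1,2,3} | prev {2} | push {}
  [5] u=4 | in {} | out {0,2} | ==
  [6] u=5 | in {0,1,2,3} | out {0,1,2,3} | prev {0,2,3} | push {0}
  [7] u=6 | in {0,2} | out {0,2,3} | prev {3} | push {2,3,5}
  [8] u=0 | in {0,1,2,3} | out {0,1,2} | ==
  [9] u=2 | in {0,2,3} | out {0,2} | ==
  [10] u=3 | in {0,2,3} | out {0,1,2,3} | prev {1,2,3} | push {}
  [11] u=5 | in {0,1,2,3} | out {0,1,2,3} | ==

Converged values:
  [0] {0,1,2}
  [1] {0,1,3}
  [2] {0,2}
  [3] {0,1,2,3}
  [4] {0,2}
  [5] {0,1,2,3}
  [6] {0,2,3}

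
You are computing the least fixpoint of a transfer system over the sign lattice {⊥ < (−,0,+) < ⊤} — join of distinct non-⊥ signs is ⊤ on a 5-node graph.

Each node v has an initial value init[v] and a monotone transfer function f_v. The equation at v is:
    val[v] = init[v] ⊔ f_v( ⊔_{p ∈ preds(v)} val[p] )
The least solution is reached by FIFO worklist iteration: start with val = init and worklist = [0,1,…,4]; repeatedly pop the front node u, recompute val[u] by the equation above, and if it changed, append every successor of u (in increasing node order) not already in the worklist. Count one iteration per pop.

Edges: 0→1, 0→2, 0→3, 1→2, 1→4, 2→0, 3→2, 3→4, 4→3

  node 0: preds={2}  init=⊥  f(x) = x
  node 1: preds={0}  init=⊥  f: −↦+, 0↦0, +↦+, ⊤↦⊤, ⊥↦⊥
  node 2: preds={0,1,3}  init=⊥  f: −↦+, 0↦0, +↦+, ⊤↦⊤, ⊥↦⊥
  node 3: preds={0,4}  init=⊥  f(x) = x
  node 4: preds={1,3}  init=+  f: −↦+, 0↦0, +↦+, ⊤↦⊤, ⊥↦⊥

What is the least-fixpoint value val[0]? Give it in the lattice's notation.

+

Iteration log — 11 steps:
  step 1. node 0  ⊔preds=⊥  new=⊥  stable
  step 2. node 1  ⊔preds=⊥  new=⊥  stable
  step 3. node 2  ⊔preds=⊥  new=⊥  stable
  step 4. node 3  ⊔preds=+  new=+  old=⊥  +wl: 2
  step 5. node 4  ⊔preds=+  new=+  stable
  step 6. node 2  ⊔preds=+  new=+  old=⊥  +wl: 0
  step 7. node 0  ⊔preds=+  new=+  old=⊥  +wl: 1,2,3
  step 8. node 1  ⊔preds=+  new=+  old=⊥  +wl: 4
  step 9. node 2  ⊔preds=+  new=+  stable
  step 10. node 3  ⊔preds=+  new=+  stable
  step 11. node 4  ⊔preds=+  new=+  stable

Least fixpoint reached:
  node 0: +
  node 1: +
  node 2: +
  node 3: +
  node 4: +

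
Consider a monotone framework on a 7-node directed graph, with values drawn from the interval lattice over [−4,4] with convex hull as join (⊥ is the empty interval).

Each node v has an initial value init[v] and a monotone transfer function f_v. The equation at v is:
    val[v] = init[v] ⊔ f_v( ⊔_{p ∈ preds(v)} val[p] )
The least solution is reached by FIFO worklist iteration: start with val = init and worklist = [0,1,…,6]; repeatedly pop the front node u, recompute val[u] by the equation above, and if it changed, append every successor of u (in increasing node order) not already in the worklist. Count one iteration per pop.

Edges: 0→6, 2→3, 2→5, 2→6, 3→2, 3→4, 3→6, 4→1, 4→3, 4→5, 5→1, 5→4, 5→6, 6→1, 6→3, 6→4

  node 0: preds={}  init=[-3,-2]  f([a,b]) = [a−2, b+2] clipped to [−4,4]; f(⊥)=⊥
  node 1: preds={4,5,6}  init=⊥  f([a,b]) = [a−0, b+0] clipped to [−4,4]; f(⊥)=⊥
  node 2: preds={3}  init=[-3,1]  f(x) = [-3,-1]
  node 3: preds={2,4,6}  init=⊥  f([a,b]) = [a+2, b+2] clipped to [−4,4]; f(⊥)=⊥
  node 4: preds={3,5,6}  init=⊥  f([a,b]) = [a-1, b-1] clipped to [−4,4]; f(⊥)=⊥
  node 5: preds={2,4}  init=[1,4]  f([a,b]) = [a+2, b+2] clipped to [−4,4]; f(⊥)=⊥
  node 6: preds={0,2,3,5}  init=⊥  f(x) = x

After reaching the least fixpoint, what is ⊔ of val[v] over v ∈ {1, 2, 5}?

[-4,4]

Iteration log — 20 steps:
  step 1. node 0  ⊔preds=⊥  new=[-3,-2]  stable
  step 2. node 1  ⊔preds=[1,4]  new=[1,4]  old=⊥  +wl: 
  step 3. node 2  ⊔preds=⊥  new=[-3,1]  stable
  step 4. node 3  ⊔preds=[-3,1]  new=[-1,3]  old=⊥  +wl: 2
  step 5. node 4  ⊔preds=[-1,4]  new=[-2,3]  old=⊥  +wl: 1,3
  step 6. node 5  ⊔preds=[-3,3]  new=[-1,4]  old=[1,4]  +wl: 4
  step 7. node 6  ⊔preds=[-3,4]  new=[-3,4]  old=⊥  +wl: 
  step 8. node 2  ⊔preds=[-1,3]  new=[-3,1]  stable
  step 9. node 1  ⊔preds=[-3,4]  new=[-3,4]  old=[1,4]  +wl: 
  step 10. node 3  ⊔preds=[-3,4]  new=[-1,4]  old=[-1,3]  +wl: 2,6
  step 11. node 4  ⊔preds=[-3,4]  new=[-4,3]  old=[-2,3]  +wl: 1,3,5
  step 12. node 2  ⊔preds=[-1,4]  new=[-3,1]  stable
  step 13. node 6  ⊔preds=[-3,4]  new=[-3,4]  stable
  step 14. node 1  ⊔preds=[-4,4]  new=[-4,4]  old=[-3,4]  +wl: 
  step 15. node 3  ⊔preds=[-4,4]  new=[-2,4]  old=[-1,4]  +wl: 2,4,6
  step 16. node 5  ⊔preds=[-4,3]  new=[-2,4]  old=[-1,4]  +wl: 1
  step 17. node 2  ⊔preds=[-2,4]  new=[-3,1]  stable
  step 18. node 4  ⊔preds=[-3,4]  new=[-4,3]  stable
  step 19. node 6  ⊔preds=[-3,4]  new=[-3,4]  stable
  step 20. node 1  ⊔preds=[-4,4]  new=[-4,4]  stable

Least fixpoint reached:
  node 0: [-3,-2]
  node 1: [-4,4]
  node 2: [-3,1]
  node 3: [-2,4]
  node 4: [-4,3]
  node 5: [-2,4]
  node 6: [-3,4]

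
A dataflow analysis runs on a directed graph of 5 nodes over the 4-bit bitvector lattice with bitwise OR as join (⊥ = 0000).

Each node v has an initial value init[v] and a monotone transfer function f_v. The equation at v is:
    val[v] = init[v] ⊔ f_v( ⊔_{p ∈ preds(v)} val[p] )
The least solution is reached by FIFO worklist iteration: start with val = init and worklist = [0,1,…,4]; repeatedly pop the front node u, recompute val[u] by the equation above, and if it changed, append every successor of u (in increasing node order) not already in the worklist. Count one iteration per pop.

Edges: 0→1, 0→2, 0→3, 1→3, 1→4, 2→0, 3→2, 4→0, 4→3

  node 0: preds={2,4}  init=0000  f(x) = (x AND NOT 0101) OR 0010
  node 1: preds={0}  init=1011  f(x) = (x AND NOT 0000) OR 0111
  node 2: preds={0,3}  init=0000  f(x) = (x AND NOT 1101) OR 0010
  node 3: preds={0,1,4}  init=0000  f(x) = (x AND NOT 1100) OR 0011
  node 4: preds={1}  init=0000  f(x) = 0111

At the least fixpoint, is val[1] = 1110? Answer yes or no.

no

Trace (8 dequeues):
  [1] u=0 | in 0000 | out 0010 | prev 0000 | push {}
  [2] u=1 | in 0010 | out 1111 | prev 1011 | push {}
  [3] u=2 | in 0010 | out 0010 | prev 0000 | push {0}
  [4] u=3 | in 1111 | out 0011 | prev 0000 | push {2}
  [5] u=4 | in 1111 | out 0111 | prev 0000 | push {3}
  [6] u=0 | in 0111 | out 0010 | ==
  [7] u=2 | in 0011 | out 0010 | ==
  [8] u=3 | in 1111 | out 0011 | ==

Converged values:
  [0] 0010
  [1] 1111
  [2] 0010
  [3] 0011
  [4] 0111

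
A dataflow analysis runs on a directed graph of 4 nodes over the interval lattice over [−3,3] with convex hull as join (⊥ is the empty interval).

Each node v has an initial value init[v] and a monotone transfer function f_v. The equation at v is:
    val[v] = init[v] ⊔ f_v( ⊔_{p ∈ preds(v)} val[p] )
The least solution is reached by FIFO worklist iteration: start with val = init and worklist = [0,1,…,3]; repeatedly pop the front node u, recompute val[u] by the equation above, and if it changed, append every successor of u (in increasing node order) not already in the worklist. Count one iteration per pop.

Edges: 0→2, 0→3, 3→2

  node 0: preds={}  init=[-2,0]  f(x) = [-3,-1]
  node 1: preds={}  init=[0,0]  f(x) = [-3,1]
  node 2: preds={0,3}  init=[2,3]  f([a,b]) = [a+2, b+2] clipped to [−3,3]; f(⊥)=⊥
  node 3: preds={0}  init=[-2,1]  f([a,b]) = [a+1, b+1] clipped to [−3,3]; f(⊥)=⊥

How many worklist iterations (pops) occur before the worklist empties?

4

Iteration log — 4 steps:
  step 1. node 0  ⊔preds=⊥  new=[-3,0]  old=[-2,0]  +wl: 
  step 2. node 1  ⊔preds=⊥  new=[-3,1]  old=[0,0]  +wl: 
  step 3. node 2  ⊔preds=[-3,1]  new=[-1,3]  old=[2,3]  +wl: 
  step 4. node 3  ⊔preds=[-3,0]  new=[-2,1]  stable

Least fixpoint reached:
  node 0: [-3,0]
  node 1: [-3,1]
  node 2: [-1,3]
  node 3: [-2,1]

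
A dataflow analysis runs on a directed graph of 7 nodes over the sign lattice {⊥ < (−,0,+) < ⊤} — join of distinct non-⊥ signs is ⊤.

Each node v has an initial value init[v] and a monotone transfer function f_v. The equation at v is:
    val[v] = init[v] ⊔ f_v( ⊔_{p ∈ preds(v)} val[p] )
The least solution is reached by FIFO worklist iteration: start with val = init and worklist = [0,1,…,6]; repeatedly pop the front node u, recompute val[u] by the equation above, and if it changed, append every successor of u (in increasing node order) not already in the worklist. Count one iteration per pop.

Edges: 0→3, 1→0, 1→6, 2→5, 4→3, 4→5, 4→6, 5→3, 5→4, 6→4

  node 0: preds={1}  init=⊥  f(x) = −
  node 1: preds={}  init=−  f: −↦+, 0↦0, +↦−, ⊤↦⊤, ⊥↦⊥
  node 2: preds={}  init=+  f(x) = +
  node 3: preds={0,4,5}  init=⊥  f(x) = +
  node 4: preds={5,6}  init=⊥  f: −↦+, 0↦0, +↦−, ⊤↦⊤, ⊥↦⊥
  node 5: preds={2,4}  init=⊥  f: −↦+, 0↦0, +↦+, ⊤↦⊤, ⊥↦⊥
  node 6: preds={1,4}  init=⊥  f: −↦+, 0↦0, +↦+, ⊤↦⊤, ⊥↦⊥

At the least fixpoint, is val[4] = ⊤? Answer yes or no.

yes

Worklist (18 pops):
  #1 pop 0: in=− → − (was ⊥); enqueue []
  #2 pop 1: in=⊥ → − (no change)
  #3 pop 2: in=⊥ → + (no change)
  #4 pop 3: in=− → + (was ⊥); enqueue []
  #5 pop 4: in=⊥ → ⊥ (no change)
  #6 pop 5: in=+ → + (was ⊥); enqueue [3,4]
  #7 pop 6: in=− → + (was ⊥); enqueue []
  #8 pop 3: in=⊤ → + (no change)
  #9 pop 4: in=+ → − (was ⊥); enqueue [3,5,6]
  #10 pop 3: in=⊤ → + (no change)
  #11 pop 5: in=⊤ → ⊤ (was +); enqueue [3,4]
  #12 pop 6: in=− → + (no change)
  #13 pop 3: in=⊤ → + (no change)
  #14 pop 4: in=⊤ → ⊤ (was −); enqueue [3,5,6]
  #15 pop 3: in=⊤ → + (no change)
  #16 pop 5: in=⊤ → ⊤ (no change)
  #17 pop 6: in=⊤ → ⊤ (was +); enqueue [4]
  #18 pop 4: in=⊤ → ⊤ (no change)

Fixpoint:
  val[0] = −
  val[1] = −
  val[2] = +
  val[3] = +
  val[4] = ⊤
  val[5] = ⊤
  val[6] = ⊤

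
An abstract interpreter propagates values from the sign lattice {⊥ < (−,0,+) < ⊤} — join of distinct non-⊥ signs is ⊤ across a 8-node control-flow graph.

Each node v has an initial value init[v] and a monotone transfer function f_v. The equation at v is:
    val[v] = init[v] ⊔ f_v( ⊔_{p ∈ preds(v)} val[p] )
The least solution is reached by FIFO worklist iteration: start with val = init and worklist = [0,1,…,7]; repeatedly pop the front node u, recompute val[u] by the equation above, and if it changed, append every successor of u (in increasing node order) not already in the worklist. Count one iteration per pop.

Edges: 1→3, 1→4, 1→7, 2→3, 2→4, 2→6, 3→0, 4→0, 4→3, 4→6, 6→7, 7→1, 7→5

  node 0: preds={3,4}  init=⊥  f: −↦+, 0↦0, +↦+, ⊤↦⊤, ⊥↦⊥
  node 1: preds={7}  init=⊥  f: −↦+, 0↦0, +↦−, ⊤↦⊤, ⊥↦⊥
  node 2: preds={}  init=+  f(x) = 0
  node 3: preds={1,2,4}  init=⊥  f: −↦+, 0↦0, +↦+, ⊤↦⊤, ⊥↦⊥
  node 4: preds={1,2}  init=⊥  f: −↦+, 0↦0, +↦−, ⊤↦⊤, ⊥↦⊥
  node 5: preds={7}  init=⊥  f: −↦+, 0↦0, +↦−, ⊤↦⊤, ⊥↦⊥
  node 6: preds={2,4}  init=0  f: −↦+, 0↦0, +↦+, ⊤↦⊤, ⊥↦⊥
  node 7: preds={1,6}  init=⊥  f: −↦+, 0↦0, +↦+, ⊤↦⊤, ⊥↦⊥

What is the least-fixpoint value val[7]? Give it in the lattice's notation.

Trace (15 dequeues):
  [1] u=0 | in ⊥ | out ⊥ | ==
  [2] u=1 | in ⊥ | out ⊥ | ==
  [3] u=2 | in ⊥ | out ⊤ | prev + | push {}
  [4] u=3 | in ⊤ | out ⊤ | prev ⊥ | push {0}
  [5] u=4 | in ⊤ | out ⊤ | prev ⊥ | push {3}
  [6] u=5 | in ⊥ | out ⊥ | ==
  [7] u=6 | in ⊤ | out ⊤ | prev 0 | push {}
  [8] u=7 | in ⊤ | out ⊤ | prev ⊥ | push {1,5}
  [9] u=0 | in ⊤ | out ⊤ | prev ⊥ | push {}
  [10] u=3 | in ⊤ | out ⊤ | ==
  [11] u=1 | in ⊤ | out ⊤ | prev ⊥ | push {3,4,7}
  [12] u=5 | in ⊤ | out ⊤ | prev ⊥ | push {}
  [13] u=3 | in ⊤ | out ⊤ | ==
  [14] u=4 | in ⊤ | out ⊤ | ==
  [15] u=7 | in ⊤ | out ⊤ | ==

Converged values:
  [0] ⊤
  [1] ⊤
  [2] ⊤
  [3] ⊤
  [4] ⊤
  [5] ⊤
  [6] ⊤
  [7] ⊤

⊤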